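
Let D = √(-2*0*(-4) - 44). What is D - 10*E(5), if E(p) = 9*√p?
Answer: -90*√5 + 2*I*√11 ≈ -201.25 + 6.6332*I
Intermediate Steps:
D = 2*I*√11 (D = √(0*(-4) - 44) = √(0 - 44) = √(-44) = 2*I*√11 ≈ 6.6332*I)
D - 10*E(5) = 2*I*√11 - 90*√5 = -90*√5 + 2*I*√11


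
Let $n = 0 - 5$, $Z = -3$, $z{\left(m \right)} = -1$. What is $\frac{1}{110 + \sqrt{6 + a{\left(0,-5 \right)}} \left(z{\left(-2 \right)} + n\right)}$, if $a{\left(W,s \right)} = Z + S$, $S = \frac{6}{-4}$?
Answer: $\frac{55}{6023} + \frac{3 \sqrt{6}}{12046} \approx 0.0097417$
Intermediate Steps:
$S = - \frac{3}{2}$ ($S = 6 \left(- \frac{1}{4}\right) = - \frac{3}{2} \approx -1.5$)
$a{\left(W,s \right)} = - \frac{9}{2}$ ($a{\left(W,s \right)} = -3 - \frac{3}{2} = - \frac{9}{2}$)
$n = -5$
$\frac{1}{110 + \sqrt{6 + a{\left(0,-5 \right)}} \left(z{\left(-2 \right)} + n\right)} = \frac{1}{110 + \sqrt{6 - \frac{9}{2}} \left(-1 - 5\right)} = \frac{1}{110 + \sqrt{\frac{3}{2}} \left(-6\right)} = \frac{1}{110 + \frac{\sqrt{6}}{2} \left(-6\right)} = \frac{1}{110 - 3 \sqrt{6}}$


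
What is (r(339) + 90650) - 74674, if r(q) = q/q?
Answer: 15977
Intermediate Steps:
r(q) = 1
(r(339) + 90650) - 74674 = (1 + 90650) - 74674 = 90651 - 74674 = 15977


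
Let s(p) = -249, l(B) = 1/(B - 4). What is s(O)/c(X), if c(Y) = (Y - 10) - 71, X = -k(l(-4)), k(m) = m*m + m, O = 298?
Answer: 15936/5177 ≈ 3.0782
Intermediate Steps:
l(B) = 1/(-4 + B)
k(m) = m + m² (k(m) = m² + m = m + m²)
X = 7/64 (X = -(1 + 1/(-4 - 4))/(-4 - 4) = -(1 + 1/(-8))/(-8) = -(-1)*(1 - ⅛)/8 = -(-1)*7/(8*8) = -1*(-7/64) = 7/64 ≈ 0.10938)
c(Y) = -81 + Y (c(Y) = (-10 + Y) - 71 = -81 + Y)
s(O)/c(X) = -249/(-81 + 7/64) = -249/(-5177/64) = -249*(-64/5177) = 15936/5177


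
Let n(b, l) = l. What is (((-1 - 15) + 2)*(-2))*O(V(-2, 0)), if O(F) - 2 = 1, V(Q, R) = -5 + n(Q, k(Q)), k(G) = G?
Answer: 84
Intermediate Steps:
V(Q, R) = -5 + Q
O(F) = 3 (O(F) = 2 + 1 = 3)
(((-1 - 15) + 2)*(-2))*O(V(-2, 0)) = (((-1 - 15) + 2)*(-2))*3 = ((-16 + 2)*(-2))*3 = -14*(-2)*3 = 28*3 = 84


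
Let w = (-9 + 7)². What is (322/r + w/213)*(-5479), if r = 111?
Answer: -42023930/2627 ≈ -15997.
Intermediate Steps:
w = 4 (w = (-2)² = 4)
(322/r + w/213)*(-5479) = (322/111 + 4/213)*(-5479) = (7670/2627)*(-5479) = -42023930/2627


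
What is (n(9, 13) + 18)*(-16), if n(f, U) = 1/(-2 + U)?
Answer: -3184/11 ≈ -289.45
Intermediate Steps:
(n(9, 13) + 18)*(-16) = (1/(-2 + 13) + 18)*(-16) = (1/11 + 18)*(-16) = (199/11)*(-16) = -3184/11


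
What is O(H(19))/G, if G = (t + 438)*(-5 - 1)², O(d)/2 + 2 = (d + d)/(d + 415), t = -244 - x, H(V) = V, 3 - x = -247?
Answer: 415/218736 ≈ 0.0018973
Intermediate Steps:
x = 250 (x = 3 - 1*(-247) = 3 + 247 = 250)
t = -494 (t = -244 - 1*250 = -244 - 250 = -494)
O(d) = -4 + 4*d/(415 + d) (O(d) = -4 + 2*((d + d)/(d + 415)) = -4 + 2*((2*d)/(415 + d)) = -4 + 2*(2*d/(415 + d)) = -4 + 4*d/(415 + d))
G = -2016 (G = (-494 + 438)*(-5 - 1)² = -56*(-6)² = -56*36 = -2016)
O(H(19))/G = -1660/(415 + 19)/(-2016) = -1660/434*(-1/2016) = -1660*1/434*(-1/2016) = -830/217*(-1/2016) = 415/218736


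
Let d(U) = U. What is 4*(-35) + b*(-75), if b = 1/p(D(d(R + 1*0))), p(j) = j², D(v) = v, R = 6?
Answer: -1705/12 ≈ -142.08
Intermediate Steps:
b = 1/36 (b = 1/((6 + 1*0)²) = 1/((6 + 0)²) = 1/(6²) = 1/36 ≈ 0.027778)
4*(-35) + b*(-75) = 4*(-35) + (1/36)*(-75) = -140 - 25/12 = -1705/12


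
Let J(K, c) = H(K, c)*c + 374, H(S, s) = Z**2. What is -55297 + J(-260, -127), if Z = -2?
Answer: -55431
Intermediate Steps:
H(S, s) = 4 (H(S, s) = (-2)**2 = 4)
J(K, c) = 374 + 4*c (J(K, c) = 4*c + 374 = 374 + 4*c)
-55297 + J(-260, -127) = -55297 + (374 + 4*(-127)) = -55297 + (374 - 508) = -55297 - 134 = -55431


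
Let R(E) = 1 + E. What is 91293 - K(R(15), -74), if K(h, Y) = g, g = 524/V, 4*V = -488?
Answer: 5569135/61 ≈ 91297.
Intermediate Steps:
V = -122 (V = (¼)*(-488) = -122)
g = -262/61 (g = 524/(-122) = 524*(-1/122) = -262/61 ≈ -4.2951)
K(h, Y) = -262/61
91293 - K(R(15), -74) = 91293 - 1*(-262/61) = 91293 + 262/61 = 5569135/61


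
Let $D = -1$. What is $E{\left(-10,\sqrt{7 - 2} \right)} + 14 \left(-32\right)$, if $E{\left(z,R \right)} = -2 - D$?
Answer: $-449$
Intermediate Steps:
$E{\left(z,R \right)} = -1$ ($E{\left(z,R \right)} = -2 - -1 = -2 + 1 = -1$)
$E{\left(-10,\sqrt{7 - 2} \right)} + 14 \left(-32\right) = -1 + 14 \left(-32\right) = -1 - 448 = -449$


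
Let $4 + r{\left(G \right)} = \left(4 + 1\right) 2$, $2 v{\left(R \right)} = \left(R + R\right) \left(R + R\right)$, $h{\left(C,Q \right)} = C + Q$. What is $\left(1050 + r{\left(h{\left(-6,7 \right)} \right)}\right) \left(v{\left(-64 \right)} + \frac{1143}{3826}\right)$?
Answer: $\frac{16549492080}{1913} \approx 8.6511 \cdot 10^{6}$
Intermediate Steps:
$v{\left(R \right)} = 2 R^{2}$ ($v{\left(R \right)} = \frac{\left(R + R\right) \left(R + R\right)}{2} = \frac{2 R 2 R}{2} = \frac{4 R^{2}}{2} = 2 R^{2}$)
$r{\left(G \right)} = 6$ ($r{\left(G \right)} = -4 + \left(4 + 1\right) 2 = -4 + 5 \cdot 2 = -4 + 10 = 6$)
$\left(1050 + r{\left(h{\left(-6,7 \right)} \right)}\right) \left(v{\left(-64 \right)} + \frac{1143}{3826}\right) = \left(1050 + 6\right) \left(2 \left(-64\right)^{2} + \frac{1143}{3826}\right) = 1056 \left(2 \cdot 4096 + 1143 \cdot \frac{1}{3826}\right) = 1056 \left(8192 + \frac{1143}{3826}\right) = 1056 \cdot \frac{31343735}{3826} = \frac{16549492080}{1913}$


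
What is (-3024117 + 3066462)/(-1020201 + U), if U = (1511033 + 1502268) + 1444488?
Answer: 42345/3437588 ≈ 0.012318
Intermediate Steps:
U = 4457789 (U = 3013301 + 1444488 = 4457789)
(-3024117 + 3066462)/(-1020201 + U) = (-3024117 + 3066462)/(-1020201 + 4457789) = 42345/3437588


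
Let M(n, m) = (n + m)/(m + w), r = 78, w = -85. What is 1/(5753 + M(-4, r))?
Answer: 7/40197 ≈ 0.00017414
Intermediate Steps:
M(n, m) = (m + n)/(-85 + m) (M(n, m) = (n + m)/(m - 85) = (m + n)/(-85 + m))
1/(5753 + M(-4, r)) = 1/(5753 + (78 - 4)/(-85 + 78)) = 1/(5753 + 74/(-7)) = 1/(5753 - ⅐*74) = 1/(5753 - 74/7) = 1/(40197/7) = 7/40197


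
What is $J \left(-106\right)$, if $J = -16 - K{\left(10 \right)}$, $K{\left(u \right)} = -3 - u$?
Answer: $318$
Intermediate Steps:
$J = -3$ ($J = -16 - \left(-3 - 10\right) = -16 - -13 = -16 + 13 = -3$)
$J \left(-106\right) = \left(-3\right) \left(-106\right) = 318$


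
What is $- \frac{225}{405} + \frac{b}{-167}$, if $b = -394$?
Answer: $\frac{2711}{1503} \approx 1.8037$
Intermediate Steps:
$- \frac{225}{405} + \frac{b}{-167} = - \frac{225}{405} - \frac{394}{-167} = \left(-225\right) \frac{1}{405} - - \frac{394}{167} = - \frac{5}{9} + \frac{394}{167} = \frac{2711}{1503}$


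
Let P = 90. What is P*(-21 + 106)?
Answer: 7650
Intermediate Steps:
P*(-21 + 106) = 90*(-21 + 106) = 90*85 = 7650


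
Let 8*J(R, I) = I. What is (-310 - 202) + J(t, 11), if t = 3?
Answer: -4085/8 ≈ -510.63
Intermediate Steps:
J(R, I) = I/8
(-310 - 202) + J(t, 11) = (-310 - 202) + (⅛)*11 = -512 + 11/8 = -4085/8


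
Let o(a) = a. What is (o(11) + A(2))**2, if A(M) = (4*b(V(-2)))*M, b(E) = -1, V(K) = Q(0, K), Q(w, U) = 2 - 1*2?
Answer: 9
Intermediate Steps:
Q(w, U) = 0 (Q(w, U) = 2 - 2 = 0)
V(K) = 0
A(M) = -4*M (A(M) = (4*(-1))*M = -4*M)
(o(11) + A(2))**2 = (11 - 4*2)**2 = (11 - 8)**2 = 3**2 = 9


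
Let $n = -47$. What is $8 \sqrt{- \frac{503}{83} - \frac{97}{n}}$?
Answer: $\frac{8 i \sqrt{60816590}}{3901} \approx 15.993 i$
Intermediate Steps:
$8 \sqrt{- \frac{503}{83} - \frac{97}{n}} = 8 \sqrt{- \frac{503}{83} - \frac{97}{-47}} = 8 \sqrt{\left(-503\right) \frac{1}{83} - - \frac{97}{47}} = 8 \sqrt{- \frac{503}{83} + \frac{97}{47}} = 8 \sqrt{- \frac{15590}{3901}} = 8 \frac{i \sqrt{60816590}}{3901} = \frac{8 i \sqrt{60816590}}{3901}$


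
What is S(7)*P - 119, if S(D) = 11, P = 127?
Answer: 1278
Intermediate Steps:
S(7)*P - 119 = 11*127 - 119 = 1397 - 119 = 1278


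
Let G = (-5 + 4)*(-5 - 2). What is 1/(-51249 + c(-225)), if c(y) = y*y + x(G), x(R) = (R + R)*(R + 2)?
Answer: -1/498 ≈ -0.0020080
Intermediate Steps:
G = 7 (G = -1*(-7) = 7)
x(R) = 2*R*(2 + R) (x(R) = (2*R)*(2 + R) = 2*R*(2 + R))
c(y) = 126 + y**2 (c(y) = y*y + 2*7*(2 + 7) = y**2 + 2*7*9 = y**2 + 126 = 126 + y**2)
1/(-51249 + c(-225)) = 1/(-51249 + (126 + (-225)**2)) = 1/(-51249 + (126 + 50625)) = 1/(-51249 + 50751) = 1/(-498) = -1/498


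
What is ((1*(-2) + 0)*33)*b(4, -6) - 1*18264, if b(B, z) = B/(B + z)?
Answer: -18132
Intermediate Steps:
((1*(-2) + 0)*33)*b(4, -6) - 1*18264 = ((1*(-2) + 0)*33)*(4/(4 - 6)) - 1*18264 = ((-2 + 0)*33)*(4/(-2)) - 18264 = (-2*33)*(4*(-½)) - 18264 = -66*(-2) - 18264 = 132 - 18264 = -18132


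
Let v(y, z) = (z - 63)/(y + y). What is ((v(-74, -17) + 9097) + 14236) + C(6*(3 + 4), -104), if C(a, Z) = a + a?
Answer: 866449/37 ≈ 23418.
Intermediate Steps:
v(y, z) = (-63 + z)/(2*y) (v(y, z) = (-63 + z)/((2*y)) = (-63 + z)*(1/(2*y)) = (-63 + z)/(2*y))
C(a, Z) = 2*a
((v(-74, -17) + 9097) + 14236) + C(6*(3 + 4), -104) = (((1/2)*(-63 - 17)/(-74) + 9097) + 14236) + 2*(6*(3 + 4)) = (((1/2)*(-1/74)*(-80) + 9097) + 14236) + 2*(6*7) = ((20/37 + 9097) + 14236) + 2*42 = (336609/37 + 14236) + 84 = 863341/37 + 84 = 866449/37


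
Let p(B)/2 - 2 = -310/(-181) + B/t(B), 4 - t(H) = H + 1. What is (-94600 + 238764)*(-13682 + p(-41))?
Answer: -3925555229314/1991 ≈ -1.9717e+9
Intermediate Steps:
t(H) = 3 - H (t(H) = 4 - (H + 1) = 4 - (1 + H) = 4 + (-1 - H) = 3 - H)
p(B) = 1344/181 + 2*B/(3 - B) (p(B) = 4 + 2*(-310/(-181) + B/(3 - B)) = 4 + 2*(-310*(-1/181) + B/(3 - B)) = 4 + 2*(310/181 + B/(3 - B)) = 4 + (620/181 + 2*B/(3 - B)) = 1344/181 + 2*B/(3 - B))
(-94600 + 238764)*(-13682 + p(-41)) = (-94600 + 238764)*(-13682 + 2*(-2016 + 491*(-41))/(181*(-3 - 41))) = 144164*(-13682 + (2/181)*(-2016 - 20131)/(-44)) = 144164*(-13682 + (2/181)*(-1/44)*(-22147)) = 144164*(-13682 + 22147/3982) = 144164*(-54459577/3982) = -3925555229314/1991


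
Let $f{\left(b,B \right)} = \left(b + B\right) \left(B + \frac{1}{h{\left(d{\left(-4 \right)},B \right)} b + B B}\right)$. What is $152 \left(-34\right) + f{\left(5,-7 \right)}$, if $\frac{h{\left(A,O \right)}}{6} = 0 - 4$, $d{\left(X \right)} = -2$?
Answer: $- \frac{365932}{71} \approx -5154.0$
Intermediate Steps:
$h{\left(A,O \right)} = -24$ ($h{\left(A,O \right)} = 6 \left(0 - 4\right) = 6 \left(-4\right) = -24$)
$f{\left(b,B \right)} = \left(B + b\right) \left(B + \frac{1}{B^{2} - 24 b}\right)$ ($f{\left(b,B \right)} = \left(b + B\right) \left(B + \frac{1}{- 24 b + B B}\right) = \left(B + b\right) \left(B + \frac{1}{- 24 b + B^{2}}\right) = \left(B + b\right) \left(B + \frac{1}{B^{2} - 24 b}\right)$)
$152 \left(-34\right) + f{\left(5,-7 \right)} = 152 \left(-34\right) + \frac{-7 + 5 + \left(-7\right)^{4} + 5 \left(-7\right)^{3} - - 168 \cdot 5^{2} - 120 \left(-7\right)^{2}}{\left(-7\right)^{2} - 120} = -5168 + \frac{-7 + 5 + 2401 + 5 \left(-343\right) - \left(-168\right) 25 - 120 \cdot 49}{49 - 120} = -5168 + \frac{-7 + 5 + 2401 - 1715 + 4200 - 5880}{-71} = -5168 - - \frac{996}{71} = -5168 + \frac{996}{71} = - \frac{365932}{71}$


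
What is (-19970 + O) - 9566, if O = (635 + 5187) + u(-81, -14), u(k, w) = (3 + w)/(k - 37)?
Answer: -2798241/118 ≈ -23714.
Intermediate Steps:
u(k, w) = (3 + w)/(-37 + k)
O = 687007/118 (O = (635 + 5187) + (3 - 14)/(-37 - 81) = 5822 - 11/(-118) = 5822 - 1/118*(-11) = 5822 + 11/118 = 687007/118 ≈ 5822.1)
(-19970 + O) - 9566 = (-19970 + 687007/118) - 9566 = -1669453/118 - 9566 = -2798241/118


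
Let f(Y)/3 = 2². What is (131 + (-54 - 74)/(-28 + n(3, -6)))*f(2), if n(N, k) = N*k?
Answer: 36924/23 ≈ 1605.4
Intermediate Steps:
f(Y) = 12 (f(Y) = 3*2² = 3*4 = 12)
(131 + (-54 - 74)/(-28 + n(3, -6)))*f(2) = (131 + (-54 - 74)/(-28 + 3*(-6)))*12 = (131 - 128/(-28 - 18))*12 = (131 - 128/(-46))*12 = (131 - 128*(-1/46))*12 = (131 + 64/23)*12 = (3077/23)*12 = 36924/23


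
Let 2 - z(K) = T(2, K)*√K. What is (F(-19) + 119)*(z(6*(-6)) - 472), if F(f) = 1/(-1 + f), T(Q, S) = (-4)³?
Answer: -111813/2 + 228384*I/5 ≈ -55907.0 + 45677.0*I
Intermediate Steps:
T(Q, S) = -64
z(K) = 2 + 64*√K (z(K) = 2 - (-64)*√K = 2 + 64*√K)
(F(-19) + 119)*(z(6*(-6)) - 472) = (1/(-1 - 19) + 119)*((2 + 64*√(6*(-6))) - 472) = (1/(-20) + 119)*((2 + 64*√(-36)) - 472) = (-1/20 + 119)*((2 + 64*(6*I)) - 472) = 2379*((2 + 384*I) - 472)/20 = 2379*(-470 + 384*I)/20 = -111813/2 + 228384*I/5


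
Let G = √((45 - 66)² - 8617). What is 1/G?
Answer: -I*√511/2044 ≈ -0.011059*I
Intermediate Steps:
G = 4*I*√511 (G = √((-21)² - 8617) = √(441 - 8617) = √(-8176) = 4*I*√511 ≈ 90.421*I)
1/G = 1/(4*I*√511) = -I*√511/2044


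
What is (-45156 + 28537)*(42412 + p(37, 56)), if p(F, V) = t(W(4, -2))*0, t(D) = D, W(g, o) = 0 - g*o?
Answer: -704845028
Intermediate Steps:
W(g, o) = -g*o (W(g, o) = 0 - g*o = -g*o)
p(F, V) = 0 (p(F, V) = -1*4*(-2)*0 = 8*0 = 0)
(-45156 + 28537)*(42412 + p(37, 56)) = (-45156 + 28537)*(42412 + 0) = -16619*42412 = -704845028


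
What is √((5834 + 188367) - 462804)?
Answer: I*√268603 ≈ 518.27*I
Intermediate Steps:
√((5834 + 188367) - 462804) = √(194201 - 462804) = √(-268603) = I*√268603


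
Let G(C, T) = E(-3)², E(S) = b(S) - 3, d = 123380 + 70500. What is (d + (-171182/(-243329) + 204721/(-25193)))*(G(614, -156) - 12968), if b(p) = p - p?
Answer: -252482799411567863/100494877 ≈ -2.5124e+9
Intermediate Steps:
d = 193880
b(p) = 0
E(S) = -3 (E(S) = 0 - 3 = -3)
G(C, T) = 9 (G(C, T) = (-3)² = 9)
(d + (-171182/(-243329) + 204721/(-25193)))*(G(614, -156) - 12968) = (193880 + (-171182/(-243329) + 204721/(-25193)))*(9 - 12968) = (193880 + (-171182*(-1/243329) + 204721*(-1/25193)))*(-12959) = (193880 + (171182/243329 - 204721/25193))*(-12959) = (193880 - 745933903/100494877)*(-12959) = (19483200818857/100494877)*(-12959) = -252482799411567863/100494877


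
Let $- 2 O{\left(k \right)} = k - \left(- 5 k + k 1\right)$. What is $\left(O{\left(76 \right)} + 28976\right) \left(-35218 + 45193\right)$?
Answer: $287140350$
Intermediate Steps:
$O{\left(k \right)} = - \frac{5 k}{2}$ ($O{\left(k \right)} = - \frac{k - \left(- 5 k + k 1\right)}{2} = - \frac{k - \left(- 5 k + k\right)}{2} = - \frac{k - - 4 k}{2} = - \frac{k + 4 k}{2} = - \frac{5 k}{2}$)
$\left(O{\left(76 \right)} + 28976\right) \left(-35218 + 45193\right) = \left(\left(- \frac{5}{2}\right) 76 + 28976\right) \left(-35218 + 45193\right) = \left(-190 + 28976\right) 9975 = 28786 \cdot 9975 = 287140350$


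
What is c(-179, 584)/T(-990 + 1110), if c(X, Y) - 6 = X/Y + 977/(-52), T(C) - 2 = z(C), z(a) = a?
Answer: -99417/926224 ≈ -0.10734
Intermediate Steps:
T(C) = 2 + C
c(X, Y) = -665/52 + X/Y (c(X, Y) = 6 + (X/Y + 977/(-52)) = 6 + (X/Y + 977*(-1/52)) = 6 + (X/Y - 977/52) = 6 + (-977/52 + X/Y) = -665/52 + X/Y)
c(-179, 584)/T(-990 + 1110) = (-665/52 - 179/584)/(2 + (-990 + 1110)) = (-665/52 - 179*1/584)/(2 + 120) = (-665/52 - 179/584)/122 = -99417/7592*1/122 = -99417/926224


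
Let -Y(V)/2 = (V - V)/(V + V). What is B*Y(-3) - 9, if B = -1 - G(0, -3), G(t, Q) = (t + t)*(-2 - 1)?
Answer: -9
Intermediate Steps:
Y(V) = 0 (Y(V) = -2*(V - V)/(V + V) = -0/(2*V) = -0*1/(2*V) = -2*0 = 0)
G(t, Q) = -6*t (G(t, Q) = (2*t)*(-3) = -6*t)
B = -1 (B = -1 - (-6)*0 = -1 - 1*0 = -1 + 0 = -1)
B*Y(-3) - 9 = -1*0 - 9 = 0 - 9 = -9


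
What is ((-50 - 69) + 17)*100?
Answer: -10200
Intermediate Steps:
((-50 - 69) + 17)*100 = (-119 + 17)*100 = -102*100 = -10200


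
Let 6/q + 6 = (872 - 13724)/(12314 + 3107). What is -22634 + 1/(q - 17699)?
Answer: -1005153172705/44408994 ≈ -22634.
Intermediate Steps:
q = -2203/2509 (q = 6/(-6 + (872 - 13724)/(12314 + 3107)) = 6/(-6 - 12852/15421) = 6/(-6 - 12852*1/15421) = 6/(-6 - 1836/2203) = 6/(-15054/2203) = 6*(-2203/15054) = -2203/2509 ≈ -0.87804)
-22634 + 1/(q - 17699) = -22634 + 1/(-2203/2509 - 17699) = -22634 + 1/(-44408994/2509) = -22634 - 2509/44408994 = -1005153172705/44408994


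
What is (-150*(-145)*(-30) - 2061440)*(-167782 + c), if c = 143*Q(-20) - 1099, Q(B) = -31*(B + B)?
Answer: -22902939660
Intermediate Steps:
Q(B) = -62*B
c = 176221 (c = 143*(-62*(-20)) - 1099 = 143*1240 - 1099 = 177320 - 1099 = 176221)
(-150*(-145)*(-30) - 2061440)*(-167782 + c) = (-150*(-145)*(-30) - 2061440)*(-167782 + 176221) = (21750*(-30) - 2061440)*8439 = (-652500 - 2061440)*8439 = -2713940*8439 = -22902939660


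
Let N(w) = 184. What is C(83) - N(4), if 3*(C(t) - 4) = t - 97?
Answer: -554/3 ≈ -184.67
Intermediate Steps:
C(t) = -85/3 + t/3 (C(t) = 4 + (t - 97)/3 = 4 + (-97 + t)/3 = 4 + (-97/3 + t/3) = -85/3 + t/3)
C(83) - N(4) = (-85/3 + (⅓)*83) - 1*184 = (-85/3 + 83/3) - 184 = -⅔ - 184 = -554/3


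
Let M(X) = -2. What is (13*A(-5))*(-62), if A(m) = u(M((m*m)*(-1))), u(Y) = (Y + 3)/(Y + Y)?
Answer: 403/2 ≈ 201.50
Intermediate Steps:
u(Y) = (3 + Y)/(2*Y) (u(Y) = (3 + Y)/((2*Y)) = (3 + Y)*(1/(2*Y)) = (3 + Y)/(2*Y))
A(m) = -1/4 (A(m) = (1/2)*(3 - 2)/(-2) = (1/2)*(-1/2)*1 = -1/4)
(13*A(-5))*(-62) = (13*(-1/4))*(-62) = -13/4*(-62) = 403/2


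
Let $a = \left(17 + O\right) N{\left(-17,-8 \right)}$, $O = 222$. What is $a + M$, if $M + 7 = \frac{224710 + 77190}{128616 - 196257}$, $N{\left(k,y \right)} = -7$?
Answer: $- \frac{113938780}{67641} \approx -1684.5$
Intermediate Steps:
$M = - \frac{775387}{67641}$ ($M = -7 + \frac{224710 + 77190}{128616 - 196257} = -7 + \frac{301900}{-67641} = -7 + 301900 \left(- \frac{1}{67641}\right) = -7 - \frac{301900}{67641} = - \frac{775387}{67641} \approx -11.463$)
$a = -1673$ ($a = \left(17 + 222\right) \left(-7\right) = 239 \left(-7\right) = -1673$)
$a + M = -1673 - \frac{775387}{67641} = - \frac{113938780}{67641}$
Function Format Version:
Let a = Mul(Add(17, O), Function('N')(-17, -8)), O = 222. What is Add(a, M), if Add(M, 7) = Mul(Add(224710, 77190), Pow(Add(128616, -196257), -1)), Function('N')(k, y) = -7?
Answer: Rational(-113938780, 67641) ≈ -1684.5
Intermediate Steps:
M = Rational(-775387, 67641) (M = Add(-7, Mul(Add(224710, 77190), Pow(Add(128616, -196257), -1))) = Add(-7, Mul(301900, Pow(-67641, -1))) = Add(-7, Mul(301900, Rational(-1, 67641))) = Add(-7, Rational(-301900, 67641)) = Rational(-775387, 67641) ≈ -11.463)
a = -1673 (a = Mul(Add(17, 222), -7) = Mul(239, -7) = -1673)
Add(a, M) = Add(-1673, Rational(-775387, 67641)) = Rational(-113938780, 67641)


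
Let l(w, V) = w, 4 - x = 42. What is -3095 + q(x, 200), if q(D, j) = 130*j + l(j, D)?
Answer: 23105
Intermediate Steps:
x = -38 (x = 4 - 1*42 = 4 - 42 = -38)
q(D, j) = 131*j (q(D, j) = 130*j + j = 131*j)
-3095 + q(x, 200) = -3095 + 131*200 = -3095 + 26200 = 23105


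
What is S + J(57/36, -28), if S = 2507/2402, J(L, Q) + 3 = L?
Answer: -5375/14412 ≈ -0.37295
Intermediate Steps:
J(L, Q) = -3 + L
S = 2507/2402 (S = 2507*(1/2402) = 2507/2402 ≈ 1.0437)
S + J(57/36, -28) = 2507/2402 + (-3 + 57/36) = 2507/2402 + (-3 + 57*(1/36)) = 2507/2402 + (-3 + 19/12) = 2507/2402 - 17/12 = -5375/14412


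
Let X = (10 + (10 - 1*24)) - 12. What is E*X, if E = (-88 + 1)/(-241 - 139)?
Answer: -348/95 ≈ -3.6632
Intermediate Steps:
E = 87/380 (E = -87/(-380) = -87*(-1/380) = 87/380 ≈ 0.22895)
X = -16 (X = (10 + (10 - 24)) - 12 = (10 - 14) - 12 = -4 - 12 = -16)
E*X = (87/380)*(-16) = -348/95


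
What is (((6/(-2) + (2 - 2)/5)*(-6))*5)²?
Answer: 8100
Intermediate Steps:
(((6/(-2) + (2 - 2)/5)*(-6))*5)² = (((6*(-½) + 0*(⅕))*(-6))*5)² = (((-3 + 0)*(-6))*5)² = (-3*(-6)*5)² = (18*5)² = 90² = 8100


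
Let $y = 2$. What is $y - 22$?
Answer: $-20$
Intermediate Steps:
$y - 22 = 2 - 22 = -20$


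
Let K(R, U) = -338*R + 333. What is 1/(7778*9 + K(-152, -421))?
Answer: 1/121711 ≈ 8.2162e-6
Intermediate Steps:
K(R, U) = 333 - 338*R
1/(7778*9 + K(-152, -421)) = 1/(7778*9 + (333 - 338*(-152))) = 1/(70002 + (333 + 51376)) = 1/(70002 + 51709) = 1/121711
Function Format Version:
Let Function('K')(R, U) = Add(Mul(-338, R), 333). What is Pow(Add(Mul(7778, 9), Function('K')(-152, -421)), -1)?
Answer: Rational(1, 121711) ≈ 8.2162e-6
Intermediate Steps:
Function('K')(R, U) = Add(333, Mul(-338, R))
Pow(Add(Mul(7778, 9), Function('K')(-152, -421)), -1) = Pow(Add(Mul(7778, 9), Add(333, Mul(-338, -152))), -1) = Pow(Add(70002, Add(333, 51376)), -1) = Pow(Add(70002, 51709), -1) = Pow(121711, -1) = Rational(1, 121711)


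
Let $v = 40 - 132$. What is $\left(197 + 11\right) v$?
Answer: $-19136$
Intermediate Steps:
$v = -92$
$\left(197 + 11\right) v = \left(197 + 11\right) \left(-92\right) = 208 \left(-92\right) = -19136$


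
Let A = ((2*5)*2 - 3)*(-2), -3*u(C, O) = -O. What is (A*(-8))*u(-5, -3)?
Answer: -272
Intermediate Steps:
u(C, O) = O/3 (u(C, O) = -(-1)*O/3 = O/3)
A = -34 (A = (10*2 - 3)*(-2) = (20 - 3)*(-2) = 17*(-2) = -34)
(A*(-8))*u(-5, -3) = (-34*(-8))*((⅓)*(-3)) = 272*(-1) = -272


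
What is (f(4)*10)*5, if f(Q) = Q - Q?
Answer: 0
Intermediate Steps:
f(Q) = 0
(f(4)*10)*5 = (0*10)*5 = 0*5 = 0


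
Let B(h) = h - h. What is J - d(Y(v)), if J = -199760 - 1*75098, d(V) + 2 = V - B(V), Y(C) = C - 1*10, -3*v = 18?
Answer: -274840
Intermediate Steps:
v = -6 (v = -1/3*18 = -6)
B(h) = 0
Y(C) = -10 + C (Y(C) = C - 10 = -10 + C)
d(V) = -2 + V (d(V) = -2 + (V - 1*0) = -2 + (V + 0) = -2 + V)
J = -274858 (J = -199760 - 75098 = -274858)
J - d(Y(v)) = -274858 - (-2 + (-10 - 6)) = -274858 - (-2 - 16) = -274858 - 1*(-18) = -274858 + 18 = -274840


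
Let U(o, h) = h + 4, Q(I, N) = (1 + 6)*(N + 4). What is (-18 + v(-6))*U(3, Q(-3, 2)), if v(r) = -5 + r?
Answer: -1334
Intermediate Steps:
Q(I, N) = 28 + 7*N (Q(I, N) = 7*(4 + N) = 28 + 7*N)
U(o, h) = 4 + h
(-18 + v(-6))*U(3, Q(-3, 2)) = (-18 + (-5 - 6))*(4 + (28 + 7*2)) = (-18 - 11)*(4 + (28 + 14)) = -29*(4 + 42) = -29*46 = -1334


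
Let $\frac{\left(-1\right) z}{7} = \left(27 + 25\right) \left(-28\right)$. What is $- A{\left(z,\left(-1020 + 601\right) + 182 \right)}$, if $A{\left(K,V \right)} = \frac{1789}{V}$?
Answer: $\frac{1789}{237} \approx 7.5485$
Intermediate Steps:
$z = 10192$ ($z = - 7 \left(27 + 25\right) \left(-28\right) = - 7 \cdot 52 \left(-28\right) = \left(-7\right) \left(-1456\right) = 10192$)
$- A{\left(z,\left(-1020 + 601\right) + 182 \right)} = - \frac{1789}{\left(-1020 + 601\right) + 182} = - \frac{1789}{-419 + 182} = - \frac{1789}{-237} = - \frac{1789 \left(-1\right)}{237} = \left(-1\right) \left(- \frac{1789}{237}\right) = \frac{1789}{237}$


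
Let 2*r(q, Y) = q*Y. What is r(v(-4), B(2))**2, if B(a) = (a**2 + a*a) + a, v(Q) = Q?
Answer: 400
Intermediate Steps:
B(a) = a + 2*a**2 (B(a) = (a**2 + a**2) + a = 2*a**2 + a = a + 2*a**2)
r(q, Y) = Y*q/2 (r(q, Y) = (q*Y)/2 = (Y*q)/2 = Y*q/2)
r(v(-4), B(2))**2 = ((1/2)*(2*(1 + 2*2))*(-4))**2 = ((1/2)*(2*(1 + 4))*(-4))**2 = ((1/2)*(2*5)*(-4))**2 = ((1/2)*10*(-4))**2 = (-20)**2 = 400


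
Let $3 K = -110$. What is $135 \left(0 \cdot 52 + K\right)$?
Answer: $-4950$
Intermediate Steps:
$K = - \frac{110}{3}$ ($K = \frac{1}{3} \left(-110\right) = - \frac{110}{3} \approx -36.667$)
$135 \left(0 \cdot 52 + K\right) = 135 \left(0 \cdot 52 - \frac{110}{3}\right) = 135 \left(0 - \frac{110}{3}\right) = 135 \left(- \frac{110}{3}\right) = -4950$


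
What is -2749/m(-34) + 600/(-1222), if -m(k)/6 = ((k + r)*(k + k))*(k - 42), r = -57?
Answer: -65246003/132621216 ≈ -0.49197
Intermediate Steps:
m(k) = -12*k*(-57 + k)*(-42 + k) (m(k) = -6*(k - 57)*(k + k)*(k - 42) = -6*(-57 + k)*(2*k)*(-42 + k) = -6*2*k*(-57 + k)*(-42 + k) = -12*k*(-57 + k)*(-42 + k))
-2749/m(-34) + 600/(-1222) = -2749*(-1/(408*(-2394 - 1*(-34)² + 99*(-34)))) + 600/(-1222) = -2749*(-1/(408*(-2394 - 1*1156 - 3366))) + 600*(-1/1222) = -2749*(-1/(408*(-2394 - 1156 - 3366))) - 300/611 = -2749/(12*(-34)*(-6916)) - 300/611 = -2749/2821728 - 300/611 = -65246003/132621216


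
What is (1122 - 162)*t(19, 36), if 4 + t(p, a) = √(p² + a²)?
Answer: -3840 + 960*√1657 ≈ 35238.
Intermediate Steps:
t(p, a) = -4 + √(a² + p²) (t(p, a) = -4 + √(p² + a²) = -4 + √(a² + p²))
(1122 - 162)*t(19, 36) = (1122 - 162)*(-4 + √(36² + 19²)) = 960*(-4 + √(1296 + 361)) = 960*(-4 + √1657) = -3840 + 960*√1657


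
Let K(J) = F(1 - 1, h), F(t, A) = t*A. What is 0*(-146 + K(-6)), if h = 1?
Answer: 0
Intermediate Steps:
F(t, A) = A*t
K(J) = 0 (K(J) = 1*(1 - 1) = 1*0 = 0)
0*(-146 + K(-6)) = 0*(-146 + 0) = 0*(-146) = 0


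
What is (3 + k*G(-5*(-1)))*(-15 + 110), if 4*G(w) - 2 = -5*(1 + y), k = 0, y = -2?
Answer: 285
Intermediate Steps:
G(w) = 7/4 (G(w) = ½ + (-5*(1 - 2))/4 = ½ + (-5*(-1))/4 = ½ + (¼)*5 = ½ + 5/4 = 7/4)
(3 + k*G(-5*(-1)))*(-15 + 110) = (3 + 0*(7/4))*(-15 + 110) = (3 + 0)*95 = 3*95 = 285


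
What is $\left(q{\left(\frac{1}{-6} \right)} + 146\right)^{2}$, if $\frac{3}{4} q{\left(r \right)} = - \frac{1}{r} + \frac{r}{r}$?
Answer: $\frac{217156}{9} \approx 24128.0$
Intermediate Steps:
$q{\left(r \right)} = \frac{4}{3} - \frac{4}{3 r}$ ($q{\left(r \right)} = \frac{4 \left(- \frac{1}{r} + \frac{r}{r}\right)}{3} = \frac{4 \left(- \frac{1}{r} + 1\right)}{3} = \frac{4 \left(1 - \frac{1}{r}\right)}{3} = \frac{4}{3} - \frac{4}{3 r}$)
$\left(q{\left(\frac{1}{-6} \right)} + 146\right)^{2} = \left(\frac{4 \left(-1 + \frac{1}{-6}\right)}{3 \frac{1}{-6}} + 146\right)^{2} = \left(\frac{4 \left(-1 - \frac{1}{6}\right)}{3 \left(- \frac{1}{6}\right)} + 146\right)^{2} = \left(\frac{4}{3} \left(-6\right) \left(- \frac{7}{6}\right) + 146\right)^{2} = \left(\frac{28}{3} + 146\right)^{2} = \left(\frac{466}{3}\right)^{2} = \frac{217156}{9}$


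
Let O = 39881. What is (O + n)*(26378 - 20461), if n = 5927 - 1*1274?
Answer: 263507678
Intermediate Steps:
n = 4653 (n = 5927 - 1274 = 4653)
(O + n)*(26378 - 20461) = (39881 + 4653)*(26378 - 20461) = 44534*5917 = 263507678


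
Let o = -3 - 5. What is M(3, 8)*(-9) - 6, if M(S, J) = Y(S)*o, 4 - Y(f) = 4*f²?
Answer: -2310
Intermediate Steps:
o = -8
Y(f) = 4 - 4*f²
M(S, J) = -32 + 32*S² (M(S, J) = (4 - 4*S²)*(-8) = -32 + 32*S²)
M(3, 8)*(-9) - 6 = (-32 + 32*3²)*(-9) - 6 = (-32 + 32*9)*(-9) - 6 = (-32 + 288)*(-9) - 6 = 256*(-9) - 6 = -2304 - 6 = -2310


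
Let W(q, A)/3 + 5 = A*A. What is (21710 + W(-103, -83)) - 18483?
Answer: 23879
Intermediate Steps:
W(q, A) = -15 + 3*A² (W(q, A) = -15 + 3*(A*A) = -15 + 3*A²)
(21710 + W(-103, -83)) - 18483 = (21710 + (-15 + 3*(-83)²)) - 18483 = (21710 + (-15 + 3*6889)) - 18483 = (21710 + (-15 + 20667)) - 18483 = (21710 + 20652) - 18483 = 42362 - 18483 = 23879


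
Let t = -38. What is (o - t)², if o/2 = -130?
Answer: 49284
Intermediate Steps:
o = -260 (o = 2*(-130) = -260)
(o - t)² = (-260 - 1*(-38))² = (-260 + 38)² = (-222)² = 49284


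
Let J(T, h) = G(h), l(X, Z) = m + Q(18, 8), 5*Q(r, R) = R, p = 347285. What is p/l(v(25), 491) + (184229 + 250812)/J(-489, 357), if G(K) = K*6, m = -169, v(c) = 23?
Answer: -372810337/199206 ≈ -1871.5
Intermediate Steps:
Q(r, R) = R/5
G(K) = 6*K
l(X, Z) = -837/5 (l(X, Z) = -169 + (1/5)*8 = -169 + 8/5 = -837/5)
J(T, h) = 6*h
p/l(v(25), 491) + (184229 + 250812)/J(-489, 357) = 347285/(-837/5) + (184229 + 250812)/((6*357)) = 347285*(-5/837) + 435041/2142 = -1736425/837 + 435041*(1/2142) = -1736425/837 + 435041/2142 = -372810337/199206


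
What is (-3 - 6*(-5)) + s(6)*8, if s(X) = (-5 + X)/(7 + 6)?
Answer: 359/13 ≈ 27.615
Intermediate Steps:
s(X) = -5/13 + X/13 (s(X) = (-5 + X)/13 = (-5 + X)*(1/13) = -5/13 + X/13)
(-3 - 6*(-5)) + s(6)*8 = (-3 - 6*(-5)) + (-5/13 + (1/13)*6)*8 = (-3 + 30) + (-5/13 + 6/13)*8 = 27 + (1/13)*8 = 27 + 8/13 = 359/13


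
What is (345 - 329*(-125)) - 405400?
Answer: -363930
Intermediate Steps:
(345 - 329*(-125)) - 405400 = (345 + 41125) - 405400 = 41470 - 405400 = -363930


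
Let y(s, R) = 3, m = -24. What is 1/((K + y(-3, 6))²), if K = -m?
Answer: 1/729 ≈ 0.0013717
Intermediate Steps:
K = 24 (K = -1*(-24) = 24)
1/((K + y(-3, 6))²) = 1/((24 + 3)²) = 1/(27²) = 1/729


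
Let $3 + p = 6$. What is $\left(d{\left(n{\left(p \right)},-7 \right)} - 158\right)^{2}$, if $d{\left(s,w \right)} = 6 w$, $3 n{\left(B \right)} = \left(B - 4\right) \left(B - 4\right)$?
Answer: $40000$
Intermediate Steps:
$p = 3$ ($p = -3 + 6 = 3$)
$n{\left(B \right)} = \frac{\left(-4 + B\right)^{2}}{3}$ ($n{\left(B \right)} = \frac{\left(B - 4\right) \left(B - 4\right)}{3} = \frac{\left(-4 + B\right) \left(-4 + B\right)}{3} = \frac{\left(-4 + B\right)^{2}}{3}$)
$\left(d{\left(n{\left(p \right)},-7 \right)} - 158\right)^{2} = \left(6 \left(-7\right) - 158\right)^{2} = \left(-42 - 158\right)^{2} = \left(-200\right)^{2} = 40000$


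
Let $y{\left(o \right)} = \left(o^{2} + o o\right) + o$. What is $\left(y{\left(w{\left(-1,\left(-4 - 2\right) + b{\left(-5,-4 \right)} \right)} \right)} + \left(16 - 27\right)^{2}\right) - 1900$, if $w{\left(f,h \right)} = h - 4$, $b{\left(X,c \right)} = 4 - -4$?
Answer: $-1773$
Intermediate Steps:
$b{\left(X,c \right)} = 8$ ($b{\left(X,c \right)} = 4 + 4 = 8$)
$w{\left(f,h \right)} = -4 + h$ ($w{\left(f,h \right)} = h - 4 = -4 + h$)
$y{\left(o \right)} = o + 2 o^{2}$ ($y{\left(o \right)} = \left(o^{2} + o^{2}\right) + o = 2 o^{2} + o = o + 2 o^{2}$)
$\left(y{\left(w{\left(-1,\left(-4 - 2\right) + b{\left(-5,-4 \right)} \right)} \right)} + \left(16 - 27\right)^{2}\right) - 1900 = \left(\left(-4 + \left(\left(-4 - 2\right) + 8\right)\right) \left(1 + 2 \left(-4 + \left(\left(-4 - 2\right) + 8\right)\right)\right) + \left(16 - 27\right)^{2}\right) - 1900 = \left(\left(-4 + \left(-6 + 8\right)\right) \left(1 + 2 \left(-4 + \left(-6 + 8\right)\right)\right) + \left(-11\right)^{2}\right) - 1900 = \left(\left(-4 + 2\right) \left(1 + 2 \left(-4 + 2\right)\right) + 121\right) - 1900 = \left(- 2 \left(1 + 2 \left(-2\right)\right) + 121\right) - 1900 = \left(- 2 \left(1 - 4\right) + 121\right) - 1900 = \left(\left(-2\right) \left(-3\right) + 121\right) - 1900 = \left(6 + 121\right) - 1900 = 127 - 1900 = -1773$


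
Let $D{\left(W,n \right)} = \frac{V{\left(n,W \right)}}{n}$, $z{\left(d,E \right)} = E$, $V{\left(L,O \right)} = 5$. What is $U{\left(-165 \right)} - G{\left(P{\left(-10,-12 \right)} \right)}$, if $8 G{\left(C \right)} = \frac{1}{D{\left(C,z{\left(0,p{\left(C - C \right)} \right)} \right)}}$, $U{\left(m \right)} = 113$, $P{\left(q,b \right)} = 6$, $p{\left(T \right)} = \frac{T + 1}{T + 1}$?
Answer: $\frac{4519}{40} \approx 112.97$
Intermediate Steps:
$p{\left(T \right)} = 1$ ($p{\left(T \right)} = \frac{1 + T}{1 + T} = 1$)
$D{\left(W,n \right)} = \frac{5}{n}$
$G{\left(C \right)} = \frac{1}{40}$ ($G{\left(C \right)} = \frac{1}{8 \cdot \frac{5}{1}} = \frac{1}{8 \cdot 5 \cdot 1} = \frac{1}{8 \cdot 5} = \frac{1}{8} \cdot \frac{1}{5} = \frac{1}{40}$)
$U{\left(-165 \right)} - G{\left(P{\left(-10,-12 \right)} \right)} = 113 - \frac{1}{40} = \frac{4519}{40}$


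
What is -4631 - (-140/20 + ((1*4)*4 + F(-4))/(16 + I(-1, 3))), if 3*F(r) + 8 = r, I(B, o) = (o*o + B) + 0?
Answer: -9249/2 ≈ -4624.5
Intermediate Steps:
I(B, o) = B + o² (I(B, o) = (o² + B) + 0 = (B + o²) + 0 = B + o²)
F(r) = -8/3 + r/3
-4631 - (-140/20 + ((1*4)*4 + F(-4))/(16 + I(-1, 3))) = -4631 - (-140/20 + ((1*4)*4 + (-8/3 + (⅓)*(-4)))/(16 + (-1 + 3²))) = -4631 - (-140/20 + (4*4 + (-8/3 - 4/3))/(16 + (-1 + 9))) = -4631 - (-10*7/10 + (16 - 4)/(16 + 8)) = -4631 - (-7 + 12/24) = -4631 - (-7 + 12*(1/24)) = -4631 - (-7 + ½) = -4631 - 1*(-13/2) = -4631 + 13/2 = -9249/2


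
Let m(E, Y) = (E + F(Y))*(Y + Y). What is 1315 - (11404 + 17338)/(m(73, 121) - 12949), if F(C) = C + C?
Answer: 83185773/63281 ≈ 1314.5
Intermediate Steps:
F(C) = 2*C
m(E, Y) = 2*Y*(E + 2*Y) (m(E, Y) = (E + 2*Y)*(Y + Y) = (E + 2*Y)*(2*Y) = 2*Y*(E + 2*Y))
1315 - (11404 + 17338)/(m(73, 121) - 12949) = 1315 - (11404 + 17338)/(2*121*(73 + 2*121) - 12949) = 1315 - 28742/(2*121*(73 + 242) - 12949) = 1315 - 28742/(2*121*315 - 12949) = 1315 - 28742/(76230 - 12949) = 1315 - 28742/63281 = 83185773/63281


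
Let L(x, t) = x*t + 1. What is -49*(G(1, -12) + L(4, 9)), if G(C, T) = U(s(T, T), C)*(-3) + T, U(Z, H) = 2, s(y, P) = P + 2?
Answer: -931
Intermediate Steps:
s(y, P) = 2 + P
L(x, t) = 1 + t*x (L(x, t) = t*x + 1 = 1 + t*x)
G(C, T) = -6 + T (G(C, T) = 2*(-3) + T = -6 + T)
-49*(G(1, -12) + L(4, 9)) = -49*((-6 - 12) + (1 + 9*4)) = -49*(-18 + (1 + 36)) = -49*(-18 + 37) = -49*19 = -931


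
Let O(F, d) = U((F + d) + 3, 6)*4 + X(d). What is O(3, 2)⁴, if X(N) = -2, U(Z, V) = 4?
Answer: 38416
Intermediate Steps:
O(F, d) = 14 (O(F, d) = 4*4 - 2 = 16 - 2 = 14)
O(3, 2)⁴ = 14⁴ = 38416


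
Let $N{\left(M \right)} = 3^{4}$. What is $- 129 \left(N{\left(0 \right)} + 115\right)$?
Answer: $-25284$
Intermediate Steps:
$N{\left(M \right)} = 81$
$- 129 \left(N{\left(0 \right)} + 115\right) = - 129 \left(81 + 115\right) = \left(-129\right) 196 = -25284$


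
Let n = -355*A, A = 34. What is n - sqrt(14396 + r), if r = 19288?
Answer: -12070 - 2*sqrt(8421) ≈ -12254.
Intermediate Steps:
n = -12070 (n = -355*34 = -12070)
n - sqrt(14396 + r) = -12070 - sqrt(14396 + 19288) = -12070 - sqrt(33684) = -12070 - 2*sqrt(8421)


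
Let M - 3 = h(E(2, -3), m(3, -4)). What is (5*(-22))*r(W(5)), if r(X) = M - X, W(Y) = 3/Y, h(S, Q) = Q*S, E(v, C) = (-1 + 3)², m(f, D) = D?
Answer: 1496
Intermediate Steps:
E(v, C) = 4 (E(v, C) = 2² = 4)
M = -13 (M = 3 - 4*4 = 3 - 16 = -13)
r(X) = -13 - X
(5*(-22))*r(W(5)) = (5*(-22))*(-13 - 3/5) = -110*(-13 - 3/5) = -110*(-13 - 1*⅗) = -110*(-13 - ⅗) = -110*(-68/5) = 1496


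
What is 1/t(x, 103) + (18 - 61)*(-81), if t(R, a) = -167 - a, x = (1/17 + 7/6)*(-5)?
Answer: 940409/270 ≈ 3483.0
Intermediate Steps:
x = -625/102 (x = (1*(1/17) + 7*(1/6))*(-5) = (1/17 + 7/6)*(-5) = (125/102)*(-5) = -625/102 ≈ -6.1274)
1/t(x, 103) + (18 - 61)*(-81) = 1/(-167 - 1*103) + (18 - 61)*(-81) = 1/(-167 - 103) - 43*(-81) = 1/(-270) + 3483 = -1/270 + 3483 = 940409/270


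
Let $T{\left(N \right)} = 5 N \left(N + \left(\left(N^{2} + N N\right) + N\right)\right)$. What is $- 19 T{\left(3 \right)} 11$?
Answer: $-75240$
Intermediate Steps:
$T{\left(N \right)} = 5 N \left(2 N + 2 N^{2}\right)$ ($T{\left(N \right)} = 5 N \left(N + \left(\left(N^{2} + N^{2}\right) + N\right)\right) = 5 N \left(N + \left(2 N^{2} + N\right)\right) = 5 N \left(N + \left(N + 2 N^{2}\right)\right) = 5 N \left(2 N + 2 N^{2}\right)$)
$- 19 T{\left(3 \right)} 11 = - 19 \cdot 10 \cdot 3^{2} \left(1 + 3\right) 11 = - 19 \cdot 10 \cdot 9 \cdot 4 \cdot 11 = \left(-19\right) 360 \cdot 11 = \left(-6840\right) 11 = -75240$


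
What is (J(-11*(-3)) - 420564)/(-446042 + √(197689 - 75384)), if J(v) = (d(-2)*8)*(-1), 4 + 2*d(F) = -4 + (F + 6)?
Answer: 187582071016/198953343459 + 420548*√122305/198953343459 ≈ 0.94358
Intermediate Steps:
d(F) = -1 + F/2 (d(F) = -2 + (-4 + (F + 6))/2 = -2 + (-4 + (6 + F))/2 = -2 + (2 + F)/2 = -2 + (1 + F/2) = -1 + F/2)
J(v) = 16 (J(v) = ((-1 + (½)*(-2))*8)*(-1) = ((-1 - 1)*8)*(-1) = -2*8*(-1) = -16*(-1) = 16)
(J(-11*(-3)) - 420564)/(-446042 + √(197689 - 75384)) = (16 - 420564)/(-446042 + √(197689 - 75384)) = -420548/(-446042 + √122305)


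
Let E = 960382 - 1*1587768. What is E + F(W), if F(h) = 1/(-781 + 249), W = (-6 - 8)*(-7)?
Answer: -333769353/532 ≈ -6.2739e+5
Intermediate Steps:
E = -627386 (E = 960382 - 1587768 = -627386)
W = 98 (W = -14*(-7) = 98)
F(h) = -1/532 (F(h) = 1/(-532) = -1/532)
E + F(W) = -627386 - 1/532 = -333769353/532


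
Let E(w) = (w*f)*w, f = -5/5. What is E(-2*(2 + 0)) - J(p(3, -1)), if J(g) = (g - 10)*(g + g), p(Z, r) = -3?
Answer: -94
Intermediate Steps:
J(g) = 2*g*(-10 + g) (J(g) = (-10 + g)*(2*g) = 2*g*(-10 + g))
f = -1 (f = -5*⅕ = -1)
E(w) = -w² (E(w) = (w*(-1))*w = (-w)*w = -w²)
E(-2*(2 + 0)) - J(p(3, -1)) = -(-2*(2 + 0))² - 2*(-3)*(-10 - 3) = -(-2*2)² - 2*(-3)*(-13) = -1*(-4)² - 1*78 = -1*16 - 78 = -16 - 78 = -94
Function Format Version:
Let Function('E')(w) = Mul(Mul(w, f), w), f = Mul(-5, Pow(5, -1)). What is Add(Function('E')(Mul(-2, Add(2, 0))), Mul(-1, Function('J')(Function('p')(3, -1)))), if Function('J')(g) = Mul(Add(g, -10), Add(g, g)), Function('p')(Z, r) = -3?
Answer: -94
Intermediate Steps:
Function('J')(g) = Mul(2, g, Add(-10, g)) (Function('J')(g) = Mul(Add(-10, g), Mul(2, g)) = Mul(2, g, Add(-10, g)))
f = -1 (f = Mul(-5, Rational(1, 5)) = -1)
Function('E')(w) = Mul(-1, Pow(w, 2)) (Function('E')(w) = Mul(Mul(w, -1), w) = Mul(Mul(-1, w), w) = Mul(-1, Pow(w, 2)))
Add(Function('E')(Mul(-2, Add(2, 0))), Mul(-1, Function('J')(Function('p')(3, -1)))) = Add(Mul(-1, Pow(Mul(-2, Add(2, 0)), 2)), Mul(-1, Mul(2, -3, Add(-10, -3)))) = Add(Mul(-1, Pow(Mul(-2, 2), 2)), Mul(-1, Mul(2, -3, -13))) = Add(Mul(-1, Pow(-4, 2)), Mul(-1, 78)) = Add(Mul(-1, 16), -78) = Add(-16, -78) = -94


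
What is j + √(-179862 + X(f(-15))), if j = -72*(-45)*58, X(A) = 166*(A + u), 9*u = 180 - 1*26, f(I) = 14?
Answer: 187920 + I*√1572278/3 ≈ 1.8792e+5 + 417.97*I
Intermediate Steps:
u = 154/9 (u = (180 - 1*26)/9 = (180 - 26)/9 = (⅑)*154 = 154/9 ≈ 17.111)
X(A) = 25564/9 + 166*A (X(A) = 166*(A + 154/9) = 166*(154/9 + A) = 25564/9 + 166*A)
j = 187920 (j = 3240*58 = 187920)
j + √(-179862 + X(f(-15))) = 187920 + √(-179862 + (25564/9 + 166*14)) = 187920 + √(-179862 + (25564/9 + 2324)) = 187920 + √(-179862 + 46480/9) = 187920 + √(-1572278/9) = 187920 + I*√1572278/3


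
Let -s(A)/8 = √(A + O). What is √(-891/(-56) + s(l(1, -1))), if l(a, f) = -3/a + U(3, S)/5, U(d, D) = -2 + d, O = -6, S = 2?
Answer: √(311850 - 62720*I*√55)/140 ≈ 4.7161 - 2.5161*I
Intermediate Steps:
l(a, f) = ⅕ - 3/a (l(a, f) = -3/a + (-2 + 3)/5 = -3/a + 1*(⅕) = -3/a + ⅕ = ⅕ - 3/a)
s(A) = -8*√(-6 + A) (s(A) = -8*√(A - 6) = -8*√(-6 + A))
√(-891/(-56) + s(l(1, -1))) = √(-891/(-56) - 8*√(-6 + (⅕)*(-15 + 1)/1)) = √(-891*(-1/56) - 8*√(-6 + (⅕)*1*(-14))) = √(891/56 - 8*√(-6 - 14/5)) = √(891/56 - 16*I*√55/5)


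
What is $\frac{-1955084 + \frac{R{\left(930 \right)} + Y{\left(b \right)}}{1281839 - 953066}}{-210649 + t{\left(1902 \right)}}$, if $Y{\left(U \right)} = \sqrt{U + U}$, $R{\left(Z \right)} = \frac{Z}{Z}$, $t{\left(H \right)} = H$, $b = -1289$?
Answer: $\frac{642778831931}{68630377431} - \frac{i \sqrt{2578}}{68630377431} \approx 9.3658 - 7.3982 \cdot 10^{-10} i$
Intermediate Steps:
$R{\left(Z \right)} = 1$
$Y{\left(U \right)} = \sqrt{2} \sqrt{U}$ ($Y{\left(U \right)} = \sqrt{2 U} = \sqrt{2} \sqrt{U}$)
$\frac{-1955084 + \frac{R{\left(930 \right)} + Y{\left(b \right)}}{1281839 - 953066}}{-210649 + t{\left(1902 \right)}} = \frac{-1955084 + \frac{1 + \sqrt{2} \sqrt{-1289}}{1281839 - 953066}}{-210649 + 1902} = \frac{-1955084 + \frac{1 + \sqrt{2} i \sqrt{1289}}{328773}}{-208747} = \left(-1955084 + \left(1 + i \sqrt{2578}\right) \frac{1}{328773}\right) \left(- \frac{1}{208747}\right) = \left(-1955084 + \left(\frac{1}{328773} + \frac{i \sqrt{2578}}{328773}\right)\right) \left(- \frac{1}{208747}\right) = \left(- \frac{642778831931}{328773} + \frac{i \sqrt{2578}}{328773}\right) \left(- \frac{1}{208747}\right) = \frac{642778831931}{68630377431} - \frac{i \sqrt{2578}}{68630377431}$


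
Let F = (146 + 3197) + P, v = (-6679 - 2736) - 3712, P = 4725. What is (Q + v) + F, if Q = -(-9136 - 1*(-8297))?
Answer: -4220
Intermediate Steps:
v = -13127 (v = -9415 - 3712 = -13127)
Q = 839 (Q = -(-9136 + 8297) = -1*(-839) = 839)
F = 8068 (F = (146 + 3197) + 4725 = 3343 + 4725 = 8068)
(Q + v) + F = (839 - 13127) + 8068 = -12288 + 8068 = -4220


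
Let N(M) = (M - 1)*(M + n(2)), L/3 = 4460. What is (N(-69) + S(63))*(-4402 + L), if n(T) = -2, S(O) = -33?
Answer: 44324386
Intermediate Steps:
L = 13380 (L = 3*4460 = 13380)
N(M) = (-1 + M)*(-2 + M) (N(M) = (M - 1)*(M - 2) = (-1 + M)*(-2 + M))
(N(-69) + S(63))*(-4402 + L) = ((2 + (-69)**2 - 3*(-69)) - 33)*(-4402 + 13380) = ((2 + 4761 + 207) - 33)*8978 = (4970 - 33)*8978 = 4937*8978 = 44324386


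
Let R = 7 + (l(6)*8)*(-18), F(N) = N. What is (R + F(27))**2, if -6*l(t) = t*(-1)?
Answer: 12100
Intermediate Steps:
l(t) = t/6 (l(t) = -t*(-1)/6 = -(-1)*t/6 = t/6)
R = -137 (R = 7 + (((1/6)*6)*8)*(-18) = 7 + (1*8)*(-18) = 7 + 8*(-18) = 7 - 144 = -137)
(R + F(27))**2 = (-137 + 27)**2 = (-110)**2 = 12100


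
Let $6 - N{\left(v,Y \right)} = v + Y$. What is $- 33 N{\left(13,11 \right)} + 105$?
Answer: $699$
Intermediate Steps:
$N{\left(v,Y \right)} = 6 - Y - v$ ($N{\left(v,Y \right)} = 6 - \left(v + Y\right) = 6 - \left(Y + v\right) = 6 - Y - v$)
$- 33 N{\left(13,11 \right)} + 105 = - 33 \left(6 - 11 - 13\right) + 105 = \left(-33\right) \left(-18\right) + 105 = 594 + 105 = 699$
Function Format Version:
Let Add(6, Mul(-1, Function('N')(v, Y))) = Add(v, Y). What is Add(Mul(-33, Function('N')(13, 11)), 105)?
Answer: 699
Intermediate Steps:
Function('N')(v, Y) = Add(6, Mul(-1, Y), Mul(-1, v)) (Function('N')(v, Y) = Add(6, Mul(-1, Add(v, Y))) = Add(6, Mul(-1, Add(Y, v))) = Add(6, Add(Mul(-1, Y), Mul(-1, v))) = Add(6, Mul(-1, Y), Mul(-1, v)))
Add(Mul(-33, Function('N')(13, 11)), 105) = Add(Mul(-33, Add(6, Mul(-1, 11), Mul(-1, 13))), 105) = Add(Mul(-33, Add(6, -11, -13)), 105) = Add(Mul(-33, -18), 105) = Add(594, 105) = 699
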